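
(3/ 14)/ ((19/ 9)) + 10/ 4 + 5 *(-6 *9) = -35564/ 133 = -267.40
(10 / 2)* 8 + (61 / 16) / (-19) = 12099 / 304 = 39.80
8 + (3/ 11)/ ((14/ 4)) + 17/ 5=4419/ 385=11.48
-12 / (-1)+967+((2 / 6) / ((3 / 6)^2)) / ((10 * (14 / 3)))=34266 / 35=979.03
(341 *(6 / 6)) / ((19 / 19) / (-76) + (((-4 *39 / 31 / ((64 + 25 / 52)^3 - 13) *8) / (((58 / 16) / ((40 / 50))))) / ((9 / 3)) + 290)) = 4391139843132746660 / 3734230873442166369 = 1.18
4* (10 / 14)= 20 / 7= 2.86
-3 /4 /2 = -3 /8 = -0.38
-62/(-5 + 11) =-31/3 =-10.33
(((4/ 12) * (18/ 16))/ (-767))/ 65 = -3/ 398840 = -0.00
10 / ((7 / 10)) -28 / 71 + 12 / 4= 8395 / 497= 16.89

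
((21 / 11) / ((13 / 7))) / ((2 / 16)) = 1176 / 143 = 8.22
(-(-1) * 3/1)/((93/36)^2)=432/961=0.45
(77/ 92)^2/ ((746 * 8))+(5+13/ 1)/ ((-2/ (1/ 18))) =-0.50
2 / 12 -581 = -3485 / 6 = -580.83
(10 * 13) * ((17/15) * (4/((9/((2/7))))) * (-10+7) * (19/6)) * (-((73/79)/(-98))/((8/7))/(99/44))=-613054/940653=-0.65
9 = 9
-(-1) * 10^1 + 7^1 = 17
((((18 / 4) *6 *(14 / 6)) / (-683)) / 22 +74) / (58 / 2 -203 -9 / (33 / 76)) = -1111861 / 2925972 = -0.38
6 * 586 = 3516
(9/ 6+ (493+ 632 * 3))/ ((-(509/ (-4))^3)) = 152992/ 131872229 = 0.00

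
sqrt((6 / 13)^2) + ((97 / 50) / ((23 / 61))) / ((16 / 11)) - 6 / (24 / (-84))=5979731 / 239200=25.00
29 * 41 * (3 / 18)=1189 / 6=198.17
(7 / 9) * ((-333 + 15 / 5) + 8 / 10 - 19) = -12187 / 45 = -270.82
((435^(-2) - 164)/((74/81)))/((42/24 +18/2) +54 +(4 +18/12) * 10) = -15097086/10070975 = -1.50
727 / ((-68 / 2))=-727 / 34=-21.38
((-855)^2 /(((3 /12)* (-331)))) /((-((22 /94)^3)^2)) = 31519503543528900 /586386691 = 53752078.67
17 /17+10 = 11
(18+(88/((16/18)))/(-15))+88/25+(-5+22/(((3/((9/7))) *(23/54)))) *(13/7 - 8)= -2545554/28175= -90.35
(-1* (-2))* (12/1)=24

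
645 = 645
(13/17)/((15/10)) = 26/51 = 0.51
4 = 4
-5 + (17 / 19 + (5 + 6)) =6.89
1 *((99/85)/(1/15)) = 297/17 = 17.47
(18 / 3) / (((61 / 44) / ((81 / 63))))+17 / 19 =52403 / 8113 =6.46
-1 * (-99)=99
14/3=4.67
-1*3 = -3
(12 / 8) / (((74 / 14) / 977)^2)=140315763 / 2738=51247.54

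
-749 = -749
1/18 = 0.06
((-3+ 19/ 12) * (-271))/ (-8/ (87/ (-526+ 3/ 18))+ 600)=400809/ 676880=0.59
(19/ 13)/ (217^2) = 19/ 612157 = 0.00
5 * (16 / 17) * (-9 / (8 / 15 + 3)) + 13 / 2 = -9887 / 1802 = -5.49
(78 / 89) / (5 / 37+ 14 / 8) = 3848 / 8277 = 0.46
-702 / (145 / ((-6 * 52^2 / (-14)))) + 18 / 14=-5693319 / 1015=-5609.18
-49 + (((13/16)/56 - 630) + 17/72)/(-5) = 3102619/40320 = 76.95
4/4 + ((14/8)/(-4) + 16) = 265/16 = 16.56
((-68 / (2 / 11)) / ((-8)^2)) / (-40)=187 / 1280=0.15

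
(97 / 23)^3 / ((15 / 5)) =25.00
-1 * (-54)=54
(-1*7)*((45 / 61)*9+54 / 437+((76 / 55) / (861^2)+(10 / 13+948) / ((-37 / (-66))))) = -888300996435822377 / 74683953649305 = -11894.13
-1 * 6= -6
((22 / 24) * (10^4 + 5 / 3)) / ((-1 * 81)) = -330055 / 2916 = -113.19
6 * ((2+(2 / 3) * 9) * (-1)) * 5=-240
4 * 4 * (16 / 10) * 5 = 128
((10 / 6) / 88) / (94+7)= 5 / 26664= 0.00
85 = 85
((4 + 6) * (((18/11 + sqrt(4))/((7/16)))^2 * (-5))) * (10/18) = -102400000/53361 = -1919.00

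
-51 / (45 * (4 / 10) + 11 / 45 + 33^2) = -2295 / 49826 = -0.05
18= 18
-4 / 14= -2 / 7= -0.29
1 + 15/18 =11/6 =1.83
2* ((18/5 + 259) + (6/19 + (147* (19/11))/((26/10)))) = 9796772/13585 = 721.15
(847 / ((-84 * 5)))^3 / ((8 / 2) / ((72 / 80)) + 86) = -161051 / 1776000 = -0.09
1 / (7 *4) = 1 / 28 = 0.04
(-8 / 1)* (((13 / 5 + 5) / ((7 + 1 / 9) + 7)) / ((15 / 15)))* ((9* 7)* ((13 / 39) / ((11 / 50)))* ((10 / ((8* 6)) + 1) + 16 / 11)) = -16829820 / 15367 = -1095.19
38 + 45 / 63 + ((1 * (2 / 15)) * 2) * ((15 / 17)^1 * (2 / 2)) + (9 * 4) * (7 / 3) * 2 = 24627 / 119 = 206.95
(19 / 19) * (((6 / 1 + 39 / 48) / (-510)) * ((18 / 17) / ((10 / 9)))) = -2943 / 231200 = -0.01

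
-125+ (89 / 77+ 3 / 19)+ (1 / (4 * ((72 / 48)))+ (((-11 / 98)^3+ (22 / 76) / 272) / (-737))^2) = -27057077387718220674059783 / 219050892372542413489152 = -123.52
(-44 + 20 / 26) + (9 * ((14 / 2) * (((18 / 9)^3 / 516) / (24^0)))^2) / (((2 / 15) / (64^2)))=77235422 / 24037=3213.19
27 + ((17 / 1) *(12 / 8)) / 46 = 2535 / 92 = 27.55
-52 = -52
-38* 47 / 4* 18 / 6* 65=-174135 / 2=-87067.50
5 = 5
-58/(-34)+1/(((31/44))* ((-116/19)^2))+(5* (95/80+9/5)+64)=572137413/7091312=80.68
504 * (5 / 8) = 315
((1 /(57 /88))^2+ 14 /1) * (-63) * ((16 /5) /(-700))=42584 /9025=4.72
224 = 224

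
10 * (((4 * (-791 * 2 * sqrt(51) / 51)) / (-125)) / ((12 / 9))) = 53.17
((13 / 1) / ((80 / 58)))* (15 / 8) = 1131 / 64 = 17.67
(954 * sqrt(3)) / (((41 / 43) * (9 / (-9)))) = -41022 * sqrt(3) / 41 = -1732.98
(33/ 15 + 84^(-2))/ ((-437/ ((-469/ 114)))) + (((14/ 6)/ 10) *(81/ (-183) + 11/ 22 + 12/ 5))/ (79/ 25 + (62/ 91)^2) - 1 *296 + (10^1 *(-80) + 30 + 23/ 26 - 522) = -237073994961441194411/ 149390981190491040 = -1586.94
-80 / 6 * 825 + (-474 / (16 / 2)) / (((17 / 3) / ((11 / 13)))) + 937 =-8903513 / 884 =-10071.85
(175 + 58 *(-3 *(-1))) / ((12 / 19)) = 6631 / 12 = 552.58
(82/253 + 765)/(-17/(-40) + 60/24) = 7745080/29601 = 261.65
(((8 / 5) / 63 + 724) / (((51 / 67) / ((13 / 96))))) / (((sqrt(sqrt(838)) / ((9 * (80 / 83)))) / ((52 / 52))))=49661807 * 838^(3 / 4) / 37246167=207.67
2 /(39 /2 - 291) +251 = 136289 /543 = 250.99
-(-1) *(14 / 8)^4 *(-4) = -37.52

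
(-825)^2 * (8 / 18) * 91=27527500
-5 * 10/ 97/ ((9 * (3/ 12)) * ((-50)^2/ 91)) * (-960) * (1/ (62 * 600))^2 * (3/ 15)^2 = 91/ 393259218750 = 0.00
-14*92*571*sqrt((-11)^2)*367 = -2969003576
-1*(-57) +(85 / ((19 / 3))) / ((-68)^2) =294591 / 5168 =57.00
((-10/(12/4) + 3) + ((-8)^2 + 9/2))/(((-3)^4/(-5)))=-2045/486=-4.21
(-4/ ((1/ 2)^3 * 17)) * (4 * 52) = -6656/ 17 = -391.53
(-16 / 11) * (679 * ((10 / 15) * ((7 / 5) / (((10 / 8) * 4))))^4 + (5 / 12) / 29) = -12314128796 / 10093359375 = -1.22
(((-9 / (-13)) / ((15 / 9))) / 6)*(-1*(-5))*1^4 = 9 / 26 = 0.35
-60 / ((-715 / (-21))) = -252 / 143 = -1.76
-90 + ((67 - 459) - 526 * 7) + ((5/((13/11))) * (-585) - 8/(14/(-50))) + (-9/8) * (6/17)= -3146753/476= -6610.83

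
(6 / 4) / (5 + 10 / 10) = 1 / 4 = 0.25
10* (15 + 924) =9390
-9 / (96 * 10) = -3 / 320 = -0.01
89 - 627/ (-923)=82774/ 923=89.68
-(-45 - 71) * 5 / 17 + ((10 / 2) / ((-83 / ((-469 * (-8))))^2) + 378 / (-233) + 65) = 281465353851 / 27287329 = 10314.87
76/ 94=38/ 47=0.81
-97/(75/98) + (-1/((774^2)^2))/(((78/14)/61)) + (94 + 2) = -10758865988107603/349919752431600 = -30.75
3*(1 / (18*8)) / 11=1 / 528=0.00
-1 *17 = -17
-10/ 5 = -2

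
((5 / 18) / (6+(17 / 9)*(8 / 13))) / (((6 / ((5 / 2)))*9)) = 325 / 181008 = 0.00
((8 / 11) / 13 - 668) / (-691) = 95516 / 98813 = 0.97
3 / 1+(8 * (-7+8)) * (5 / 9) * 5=227 / 9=25.22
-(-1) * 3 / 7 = 3 / 7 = 0.43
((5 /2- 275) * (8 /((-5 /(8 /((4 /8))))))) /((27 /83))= 579008 /27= 21444.74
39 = 39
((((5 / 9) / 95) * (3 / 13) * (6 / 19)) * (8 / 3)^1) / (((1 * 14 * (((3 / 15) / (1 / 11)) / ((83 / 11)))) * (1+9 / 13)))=1660 / 10090311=0.00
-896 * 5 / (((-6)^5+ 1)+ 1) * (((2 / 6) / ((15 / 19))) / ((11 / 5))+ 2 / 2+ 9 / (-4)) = -234640 / 384813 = -0.61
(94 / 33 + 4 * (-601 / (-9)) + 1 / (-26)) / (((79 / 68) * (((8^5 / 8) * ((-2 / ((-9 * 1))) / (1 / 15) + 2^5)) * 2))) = 222853 / 277635072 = 0.00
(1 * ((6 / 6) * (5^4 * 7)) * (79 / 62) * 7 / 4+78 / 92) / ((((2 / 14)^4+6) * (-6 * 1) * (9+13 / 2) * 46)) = -0.38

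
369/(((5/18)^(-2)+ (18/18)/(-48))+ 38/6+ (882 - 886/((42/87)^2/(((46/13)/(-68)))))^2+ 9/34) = 2884774128600/9115883418877549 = 0.00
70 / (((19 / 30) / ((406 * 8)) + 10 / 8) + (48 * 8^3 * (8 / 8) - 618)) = 6820800 / 2334589339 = 0.00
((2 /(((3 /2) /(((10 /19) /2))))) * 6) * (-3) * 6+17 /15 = -10477 /285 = -36.76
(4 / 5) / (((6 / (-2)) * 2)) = -2 / 15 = -0.13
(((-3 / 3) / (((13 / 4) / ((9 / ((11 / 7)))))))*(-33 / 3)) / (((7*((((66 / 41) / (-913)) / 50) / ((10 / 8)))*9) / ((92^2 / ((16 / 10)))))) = -2250233750 / 39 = -57698301.28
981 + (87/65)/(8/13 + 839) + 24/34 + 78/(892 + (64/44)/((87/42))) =43232410509073/44034057050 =981.79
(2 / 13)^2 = 4 / 169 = 0.02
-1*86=-86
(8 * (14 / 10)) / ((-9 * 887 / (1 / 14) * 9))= -4 / 359235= -0.00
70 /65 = 14 /13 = 1.08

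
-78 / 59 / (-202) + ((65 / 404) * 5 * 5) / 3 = 96343 / 71508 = 1.35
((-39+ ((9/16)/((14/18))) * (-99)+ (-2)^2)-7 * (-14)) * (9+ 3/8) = -72225/896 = -80.61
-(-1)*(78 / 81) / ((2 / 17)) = 221 / 27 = 8.19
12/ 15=4/ 5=0.80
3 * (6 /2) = 9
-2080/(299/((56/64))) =-6.09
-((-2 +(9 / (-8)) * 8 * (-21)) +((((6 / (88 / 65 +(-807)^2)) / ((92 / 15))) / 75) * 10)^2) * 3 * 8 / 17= -4254330037976874439008 / 16114886507488157297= -264.00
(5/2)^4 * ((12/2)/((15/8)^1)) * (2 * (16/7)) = 4000/7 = 571.43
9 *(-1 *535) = -4815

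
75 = 75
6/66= 1/11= 0.09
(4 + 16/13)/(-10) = -34/65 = -0.52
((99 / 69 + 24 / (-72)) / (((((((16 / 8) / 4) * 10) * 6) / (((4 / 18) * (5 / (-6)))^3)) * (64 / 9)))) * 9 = -475 / 1609632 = -0.00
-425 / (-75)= 17 / 3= 5.67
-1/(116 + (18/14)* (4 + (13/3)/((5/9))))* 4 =-140/4591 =-0.03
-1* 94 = -94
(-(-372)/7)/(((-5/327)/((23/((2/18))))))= -25180308/35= -719437.37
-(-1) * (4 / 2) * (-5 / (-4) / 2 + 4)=37 / 4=9.25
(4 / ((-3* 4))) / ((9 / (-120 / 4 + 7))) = 23 / 27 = 0.85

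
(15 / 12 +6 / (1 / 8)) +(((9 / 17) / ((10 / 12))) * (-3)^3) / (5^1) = 77893 / 1700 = 45.82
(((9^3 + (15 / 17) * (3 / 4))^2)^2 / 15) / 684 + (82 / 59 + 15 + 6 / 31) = 410555816834685522047 / 14860483947520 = 27627351.73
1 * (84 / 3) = 28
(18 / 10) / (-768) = -3 / 1280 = -0.00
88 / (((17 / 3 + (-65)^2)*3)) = 22 / 3173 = 0.01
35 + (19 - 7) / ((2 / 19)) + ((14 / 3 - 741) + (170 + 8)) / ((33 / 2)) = 11401 / 99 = 115.16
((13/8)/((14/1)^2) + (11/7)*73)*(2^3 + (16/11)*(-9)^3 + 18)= -1023365765/8624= -118664.86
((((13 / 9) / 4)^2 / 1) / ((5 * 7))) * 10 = 169 / 4536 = 0.04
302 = 302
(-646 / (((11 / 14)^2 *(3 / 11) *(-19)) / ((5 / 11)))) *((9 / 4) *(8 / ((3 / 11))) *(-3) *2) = -399840 / 11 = -36349.09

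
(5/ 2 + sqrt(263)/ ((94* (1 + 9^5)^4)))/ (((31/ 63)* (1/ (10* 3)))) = 189* sqrt(263)/ 3542983707569121250000 + 4725/ 31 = 152.42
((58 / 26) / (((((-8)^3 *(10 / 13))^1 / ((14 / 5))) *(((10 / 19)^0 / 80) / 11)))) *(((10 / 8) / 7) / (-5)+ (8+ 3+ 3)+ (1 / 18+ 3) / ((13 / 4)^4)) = -195.27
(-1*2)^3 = -8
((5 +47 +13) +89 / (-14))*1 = 821 / 14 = 58.64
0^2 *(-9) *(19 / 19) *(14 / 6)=0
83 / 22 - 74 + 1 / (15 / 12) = -7637 / 110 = -69.43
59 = 59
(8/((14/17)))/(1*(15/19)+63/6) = 2584/3003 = 0.86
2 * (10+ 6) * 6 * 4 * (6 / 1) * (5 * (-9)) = -207360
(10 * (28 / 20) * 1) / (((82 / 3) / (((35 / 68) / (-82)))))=-0.00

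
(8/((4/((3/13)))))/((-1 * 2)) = -3/13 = -0.23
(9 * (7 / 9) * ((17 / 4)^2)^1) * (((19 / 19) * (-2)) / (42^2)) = -289 / 2016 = -0.14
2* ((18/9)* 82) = 328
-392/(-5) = 392/5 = 78.40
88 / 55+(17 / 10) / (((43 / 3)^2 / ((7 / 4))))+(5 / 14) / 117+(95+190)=17361352633 / 60573240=286.62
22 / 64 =11 / 32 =0.34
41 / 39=1.05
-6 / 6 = -1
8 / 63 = 0.13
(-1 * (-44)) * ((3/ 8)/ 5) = 33/ 10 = 3.30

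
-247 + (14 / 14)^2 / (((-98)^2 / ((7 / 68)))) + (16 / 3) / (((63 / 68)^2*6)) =-16728724151 / 68012784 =-245.96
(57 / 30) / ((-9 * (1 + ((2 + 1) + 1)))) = -19 / 450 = -0.04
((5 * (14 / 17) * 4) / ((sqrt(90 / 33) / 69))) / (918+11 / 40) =1120 * sqrt(330) / 27149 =0.75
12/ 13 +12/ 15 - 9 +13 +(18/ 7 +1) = 4229/ 455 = 9.29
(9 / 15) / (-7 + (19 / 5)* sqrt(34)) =35 / 3683 + 19* sqrt(34) / 3683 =0.04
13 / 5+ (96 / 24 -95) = -442 / 5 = -88.40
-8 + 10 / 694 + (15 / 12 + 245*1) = 330711 / 1388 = 238.26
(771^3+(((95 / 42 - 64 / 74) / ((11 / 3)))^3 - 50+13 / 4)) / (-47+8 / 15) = -1271808384186006662955 / 128943695489224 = -9863284.74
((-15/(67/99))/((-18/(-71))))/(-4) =11715/536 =21.86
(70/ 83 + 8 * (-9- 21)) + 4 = -19518/ 83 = -235.16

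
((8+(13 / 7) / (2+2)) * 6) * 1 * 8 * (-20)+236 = -7889.71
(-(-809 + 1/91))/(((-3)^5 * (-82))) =0.04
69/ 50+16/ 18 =2.27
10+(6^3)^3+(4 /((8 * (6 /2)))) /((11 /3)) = 221709533 /22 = 10077706.05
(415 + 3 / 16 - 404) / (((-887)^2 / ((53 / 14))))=9487 / 176236256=0.00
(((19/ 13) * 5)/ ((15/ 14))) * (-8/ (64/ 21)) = -931/ 52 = -17.90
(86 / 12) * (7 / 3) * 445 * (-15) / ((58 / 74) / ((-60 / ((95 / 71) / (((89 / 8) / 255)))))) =31316742835 / 112404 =278608.79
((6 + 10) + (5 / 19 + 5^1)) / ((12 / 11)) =1111 / 57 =19.49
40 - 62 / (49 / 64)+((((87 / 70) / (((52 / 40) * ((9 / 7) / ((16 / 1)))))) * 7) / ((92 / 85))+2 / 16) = 12690385 / 351624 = 36.09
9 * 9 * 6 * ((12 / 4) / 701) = 1458 / 701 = 2.08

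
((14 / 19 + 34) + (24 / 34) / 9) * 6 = 67472 / 323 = 208.89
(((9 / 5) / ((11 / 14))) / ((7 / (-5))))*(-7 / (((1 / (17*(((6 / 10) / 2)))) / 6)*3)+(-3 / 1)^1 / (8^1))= 2349 / 20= 117.45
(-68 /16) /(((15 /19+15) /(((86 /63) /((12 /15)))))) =-13889 /30240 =-0.46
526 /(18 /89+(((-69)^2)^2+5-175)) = 46814 /2017358657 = 0.00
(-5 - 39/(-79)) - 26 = -2410/79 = -30.51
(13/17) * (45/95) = 117/323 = 0.36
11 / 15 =0.73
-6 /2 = -3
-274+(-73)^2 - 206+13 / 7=33956 / 7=4850.86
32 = 32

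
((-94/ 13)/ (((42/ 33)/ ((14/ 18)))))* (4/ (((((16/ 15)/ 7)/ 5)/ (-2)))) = 90475/ 78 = 1159.94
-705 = -705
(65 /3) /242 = 65 /726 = 0.09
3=3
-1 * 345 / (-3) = 115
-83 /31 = -2.68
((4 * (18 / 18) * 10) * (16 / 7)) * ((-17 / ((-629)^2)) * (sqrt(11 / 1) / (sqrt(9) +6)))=-640 * sqrt(11) / 1466199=-0.00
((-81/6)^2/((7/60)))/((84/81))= 295245/196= 1506.35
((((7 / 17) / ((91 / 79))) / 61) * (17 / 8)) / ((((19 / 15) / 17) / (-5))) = -100725 / 120536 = -0.84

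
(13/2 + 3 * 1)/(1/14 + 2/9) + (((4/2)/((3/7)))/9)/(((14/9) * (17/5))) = 61232/1887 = 32.45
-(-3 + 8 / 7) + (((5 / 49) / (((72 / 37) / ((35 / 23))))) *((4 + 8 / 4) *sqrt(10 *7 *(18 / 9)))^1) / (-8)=13 / 7 - 925 *sqrt(35) / 7728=1.15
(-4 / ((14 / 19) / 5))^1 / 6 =-95 / 21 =-4.52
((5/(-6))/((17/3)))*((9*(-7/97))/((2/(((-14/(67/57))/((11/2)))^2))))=200593260/895685681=0.22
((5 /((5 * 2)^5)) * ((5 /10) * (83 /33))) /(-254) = -83 /335280000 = -0.00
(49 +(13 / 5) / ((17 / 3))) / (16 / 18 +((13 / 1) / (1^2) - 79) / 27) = -18918 / 595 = -31.79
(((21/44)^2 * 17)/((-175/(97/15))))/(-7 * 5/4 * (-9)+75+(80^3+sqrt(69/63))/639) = -226858580138547/1514031414409719700+22127931 * sqrt(483)/1892539268012149625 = -0.00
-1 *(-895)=895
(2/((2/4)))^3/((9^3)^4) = 64/282429536481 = 0.00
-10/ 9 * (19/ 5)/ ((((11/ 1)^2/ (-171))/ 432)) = 311904/ 121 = 2577.72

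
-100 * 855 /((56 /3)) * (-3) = 192375 /14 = 13741.07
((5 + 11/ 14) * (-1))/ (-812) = 81/ 11368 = 0.01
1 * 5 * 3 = 15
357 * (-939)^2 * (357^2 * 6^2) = 1444236556437108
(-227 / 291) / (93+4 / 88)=-4994 / 595677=-0.01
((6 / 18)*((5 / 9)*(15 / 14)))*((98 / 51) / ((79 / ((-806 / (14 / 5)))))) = -50375 / 36261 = -1.39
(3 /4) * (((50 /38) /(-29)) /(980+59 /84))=-0.00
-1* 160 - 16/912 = -9121/57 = -160.02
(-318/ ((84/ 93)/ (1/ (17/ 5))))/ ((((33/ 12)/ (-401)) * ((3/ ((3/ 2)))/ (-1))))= -9882645/ 1309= -7549.77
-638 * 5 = -3190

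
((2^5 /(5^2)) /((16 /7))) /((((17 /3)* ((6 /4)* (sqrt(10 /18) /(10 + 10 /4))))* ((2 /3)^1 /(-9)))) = -567* sqrt(5) /85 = -14.92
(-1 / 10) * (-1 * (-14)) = -7 / 5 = -1.40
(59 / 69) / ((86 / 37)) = 2183 / 5934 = 0.37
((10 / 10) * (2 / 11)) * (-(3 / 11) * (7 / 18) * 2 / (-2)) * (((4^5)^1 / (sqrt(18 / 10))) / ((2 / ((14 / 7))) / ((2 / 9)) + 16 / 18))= 14336 * sqrt(5) / 11737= 2.73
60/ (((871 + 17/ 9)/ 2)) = 135/ 982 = 0.14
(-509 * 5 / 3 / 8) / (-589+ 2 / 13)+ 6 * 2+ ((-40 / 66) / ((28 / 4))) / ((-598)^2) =1026948223575 / 84313725496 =12.18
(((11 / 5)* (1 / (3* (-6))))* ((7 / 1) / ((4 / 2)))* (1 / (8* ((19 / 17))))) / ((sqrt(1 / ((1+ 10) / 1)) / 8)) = -1309* sqrt(11) / 3420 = -1.27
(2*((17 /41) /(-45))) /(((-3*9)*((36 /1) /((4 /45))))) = 34 /20175075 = 0.00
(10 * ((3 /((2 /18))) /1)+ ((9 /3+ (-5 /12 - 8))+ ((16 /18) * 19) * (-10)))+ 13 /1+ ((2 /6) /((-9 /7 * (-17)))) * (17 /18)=105665 /972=108.71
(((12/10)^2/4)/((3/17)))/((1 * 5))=51/125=0.41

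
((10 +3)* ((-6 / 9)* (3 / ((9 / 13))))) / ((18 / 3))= -169 / 27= -6.26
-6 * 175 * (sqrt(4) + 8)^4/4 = -2625000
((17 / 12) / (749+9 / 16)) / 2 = 34 / 35979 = 0.00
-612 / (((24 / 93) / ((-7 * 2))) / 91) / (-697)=-177723 / 41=-4334.71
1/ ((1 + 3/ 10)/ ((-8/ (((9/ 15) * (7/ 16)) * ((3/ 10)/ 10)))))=-640000/ 819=-781.44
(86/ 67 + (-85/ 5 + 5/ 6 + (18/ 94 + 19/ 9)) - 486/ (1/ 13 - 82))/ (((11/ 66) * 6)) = -133773593/ 20122110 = -6.65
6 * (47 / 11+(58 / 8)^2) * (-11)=-30009 / 8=-3751.12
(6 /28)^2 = 0.05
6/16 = 3/8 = 0.38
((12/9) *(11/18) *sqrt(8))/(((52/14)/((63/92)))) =539 *sqrt(2)/1794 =0.42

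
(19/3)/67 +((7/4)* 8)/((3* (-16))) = -317/1608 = -0.20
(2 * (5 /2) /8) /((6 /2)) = 5 /24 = 0.21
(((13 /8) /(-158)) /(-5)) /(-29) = -13 /183280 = -0.00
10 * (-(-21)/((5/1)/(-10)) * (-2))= 840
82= 82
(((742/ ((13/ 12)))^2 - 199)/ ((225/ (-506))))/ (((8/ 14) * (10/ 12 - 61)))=28069494607/ 915135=30672.52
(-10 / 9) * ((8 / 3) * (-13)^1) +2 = 1094 / 27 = 40.52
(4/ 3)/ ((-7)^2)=4/ 147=0.03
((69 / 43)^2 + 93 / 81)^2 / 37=34546169956 / 92215319373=0.37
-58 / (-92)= 0.63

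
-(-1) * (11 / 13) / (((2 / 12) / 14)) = 924 / 13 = 71.08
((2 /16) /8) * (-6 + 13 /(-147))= -895 /9408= -0.10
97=97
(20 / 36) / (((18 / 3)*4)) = 0.02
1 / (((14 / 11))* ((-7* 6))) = -11 / 588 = -0.02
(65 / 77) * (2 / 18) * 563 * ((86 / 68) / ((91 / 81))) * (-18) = -9804645 / 9163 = -1070.03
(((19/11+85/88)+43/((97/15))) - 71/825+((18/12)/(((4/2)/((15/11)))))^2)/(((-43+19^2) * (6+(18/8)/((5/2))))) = 145105613/30903990480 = 0.00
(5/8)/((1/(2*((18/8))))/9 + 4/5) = 2025/2672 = 0.76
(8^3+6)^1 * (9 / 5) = 4662 / 5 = 932.40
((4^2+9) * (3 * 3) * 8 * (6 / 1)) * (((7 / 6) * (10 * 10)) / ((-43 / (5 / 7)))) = -900000 / 43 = -20930.23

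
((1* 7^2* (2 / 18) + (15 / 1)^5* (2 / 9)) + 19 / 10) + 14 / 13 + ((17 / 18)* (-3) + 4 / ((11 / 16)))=1085979649 / 6435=168761.41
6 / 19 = 0.32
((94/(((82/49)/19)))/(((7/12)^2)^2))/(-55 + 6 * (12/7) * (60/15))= -18517248/27839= -665.15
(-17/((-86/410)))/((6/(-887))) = -3091195/258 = -11981.38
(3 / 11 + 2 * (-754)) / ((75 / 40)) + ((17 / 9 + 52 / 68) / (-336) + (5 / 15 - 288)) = -44099815 / 40392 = -1091.80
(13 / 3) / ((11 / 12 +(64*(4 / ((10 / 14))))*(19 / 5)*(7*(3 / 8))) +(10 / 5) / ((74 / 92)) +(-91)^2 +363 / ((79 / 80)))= 3799900 / 10721889701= 0.00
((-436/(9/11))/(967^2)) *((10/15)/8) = -1199/25247403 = -0.00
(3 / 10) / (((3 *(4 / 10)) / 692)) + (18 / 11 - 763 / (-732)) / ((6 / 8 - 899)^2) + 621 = 20633776095254 / 25987123437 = 794.00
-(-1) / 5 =1 / 5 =0.20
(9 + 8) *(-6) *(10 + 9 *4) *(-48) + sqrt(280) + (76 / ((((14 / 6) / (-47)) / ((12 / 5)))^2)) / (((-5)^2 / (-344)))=-2218741.68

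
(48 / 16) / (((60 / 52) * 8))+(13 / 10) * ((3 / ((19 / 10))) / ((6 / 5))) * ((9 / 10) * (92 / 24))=1183 / 190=6.23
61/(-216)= -61/216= -0.28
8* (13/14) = 52/7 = 7.43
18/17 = 1.06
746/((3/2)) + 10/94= 70139/141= 497.44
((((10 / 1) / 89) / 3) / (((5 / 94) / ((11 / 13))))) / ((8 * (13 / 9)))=1551 / 30082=0.05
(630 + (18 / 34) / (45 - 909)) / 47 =1028159 / 76704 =13.40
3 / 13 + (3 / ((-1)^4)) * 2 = 81 / 13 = 6.23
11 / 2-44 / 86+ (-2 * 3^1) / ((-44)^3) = 9136113 / 1831456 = 4.99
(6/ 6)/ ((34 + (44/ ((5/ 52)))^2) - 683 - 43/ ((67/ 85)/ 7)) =1675/ 349014548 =0.00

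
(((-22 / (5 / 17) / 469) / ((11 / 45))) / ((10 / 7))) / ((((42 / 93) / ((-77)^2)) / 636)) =-1277508078 / 335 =-3813456.95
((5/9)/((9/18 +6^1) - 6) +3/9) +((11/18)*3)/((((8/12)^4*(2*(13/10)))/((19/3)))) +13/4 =102221/3744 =27.30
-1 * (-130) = 130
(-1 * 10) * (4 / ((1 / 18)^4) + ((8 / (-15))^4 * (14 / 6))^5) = -67859626095340277576948304251264 / 16160747708187103271484375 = -4199040.00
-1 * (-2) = 2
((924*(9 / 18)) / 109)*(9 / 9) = 462 / 109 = 4.24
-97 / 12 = -8.08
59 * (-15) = -885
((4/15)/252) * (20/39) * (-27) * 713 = -2852/273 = -10.45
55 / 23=2.39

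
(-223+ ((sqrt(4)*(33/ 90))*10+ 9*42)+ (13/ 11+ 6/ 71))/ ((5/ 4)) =1533256/ 11715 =130.88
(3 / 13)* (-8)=-1.85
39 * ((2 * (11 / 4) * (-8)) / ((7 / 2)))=-3432 / 7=-490.29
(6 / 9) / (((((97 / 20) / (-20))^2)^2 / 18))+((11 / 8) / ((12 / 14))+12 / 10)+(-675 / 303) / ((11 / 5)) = 81954098703121543 / 23605447485840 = 3471.83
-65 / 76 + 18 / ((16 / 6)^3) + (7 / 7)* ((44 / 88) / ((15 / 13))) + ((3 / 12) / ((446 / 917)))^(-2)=264556422479 / 61351261440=4.31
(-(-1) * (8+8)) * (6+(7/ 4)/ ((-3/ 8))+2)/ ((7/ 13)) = 2080/ 21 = 99.05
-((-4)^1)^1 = 4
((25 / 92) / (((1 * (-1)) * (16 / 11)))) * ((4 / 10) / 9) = -55 / 6624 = -0.01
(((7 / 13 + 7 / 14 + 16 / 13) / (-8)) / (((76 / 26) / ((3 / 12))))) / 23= -59 / 55936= -0.00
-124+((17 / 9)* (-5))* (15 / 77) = -29069 / 231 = -125.84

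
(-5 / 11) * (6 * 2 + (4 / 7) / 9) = -5.48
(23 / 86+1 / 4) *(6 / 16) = 267 / 1376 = 0.19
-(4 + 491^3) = -118370775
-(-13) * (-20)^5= -41600000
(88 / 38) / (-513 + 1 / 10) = -440 / 97451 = -0.00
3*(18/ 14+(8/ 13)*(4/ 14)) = 57/ 13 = 4.38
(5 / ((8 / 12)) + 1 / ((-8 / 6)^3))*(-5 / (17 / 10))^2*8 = 283125 / 578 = 489.84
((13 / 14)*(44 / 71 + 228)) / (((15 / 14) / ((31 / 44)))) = 1635374 / 11715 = 139.60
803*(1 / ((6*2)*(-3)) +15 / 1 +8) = 664081 / 36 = 18446.69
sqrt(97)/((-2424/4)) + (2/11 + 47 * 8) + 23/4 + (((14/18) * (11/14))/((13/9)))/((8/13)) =67341/176-sqrt(97)/606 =382.60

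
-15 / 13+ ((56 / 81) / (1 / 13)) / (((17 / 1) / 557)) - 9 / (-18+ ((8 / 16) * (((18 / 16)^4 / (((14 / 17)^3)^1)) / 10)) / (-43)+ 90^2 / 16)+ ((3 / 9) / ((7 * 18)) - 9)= 37362335985731248217 / 131414900537267802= 284.31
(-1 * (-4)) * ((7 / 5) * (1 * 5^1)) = 28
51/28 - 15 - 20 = -929/28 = -33.18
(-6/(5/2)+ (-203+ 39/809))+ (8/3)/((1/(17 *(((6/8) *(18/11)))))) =-149.72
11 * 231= 2541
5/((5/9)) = 9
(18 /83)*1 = 18 /83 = 0.22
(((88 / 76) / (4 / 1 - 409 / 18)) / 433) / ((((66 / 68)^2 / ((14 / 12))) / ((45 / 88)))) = -0.00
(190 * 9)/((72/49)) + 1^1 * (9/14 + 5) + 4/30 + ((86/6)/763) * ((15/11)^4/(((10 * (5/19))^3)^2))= 139980817813864789/119690175000000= 1169.53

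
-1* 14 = -14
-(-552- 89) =641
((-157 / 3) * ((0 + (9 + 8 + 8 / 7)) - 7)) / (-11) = 53.01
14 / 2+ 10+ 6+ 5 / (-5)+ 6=28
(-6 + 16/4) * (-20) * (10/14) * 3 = 600/7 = 85.71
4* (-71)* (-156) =44304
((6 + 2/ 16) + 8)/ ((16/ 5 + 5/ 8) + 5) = 565/ 353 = 1.60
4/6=2/3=0.67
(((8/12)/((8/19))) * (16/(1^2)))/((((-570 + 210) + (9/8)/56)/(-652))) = 22199296/483813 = 45.88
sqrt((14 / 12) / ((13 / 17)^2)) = 17 * sqrt(42) / 78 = 1.41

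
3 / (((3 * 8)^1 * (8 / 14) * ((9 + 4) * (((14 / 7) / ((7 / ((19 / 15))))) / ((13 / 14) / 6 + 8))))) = 23975 / 63232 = 0.38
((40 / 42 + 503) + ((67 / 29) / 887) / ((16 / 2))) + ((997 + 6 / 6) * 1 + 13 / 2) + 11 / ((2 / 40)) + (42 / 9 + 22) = 7584685187 / 4321464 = 1755.12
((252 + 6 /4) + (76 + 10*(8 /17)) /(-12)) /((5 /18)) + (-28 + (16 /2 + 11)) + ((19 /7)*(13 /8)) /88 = 368379139 /418880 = 879.44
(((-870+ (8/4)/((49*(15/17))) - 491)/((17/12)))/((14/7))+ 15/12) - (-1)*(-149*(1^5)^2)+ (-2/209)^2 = -628.09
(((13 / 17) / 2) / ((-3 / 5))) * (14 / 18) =-455 / 918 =-0.50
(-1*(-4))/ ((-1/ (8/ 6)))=-5.33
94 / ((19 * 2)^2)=47 / 722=0.07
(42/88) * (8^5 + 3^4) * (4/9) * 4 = 919772/33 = 27871.88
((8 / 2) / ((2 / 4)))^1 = 8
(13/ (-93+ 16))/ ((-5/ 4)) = 52/ 385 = 0.14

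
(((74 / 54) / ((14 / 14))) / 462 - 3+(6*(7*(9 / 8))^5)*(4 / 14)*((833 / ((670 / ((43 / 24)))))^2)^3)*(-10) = -7685191865994684975540352157740254271 / 121158650067296719365734400000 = -63430814.57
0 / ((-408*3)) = 0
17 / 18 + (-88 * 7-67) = -12277 / 18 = -682.06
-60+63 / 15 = -279 / 5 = -55.80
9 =9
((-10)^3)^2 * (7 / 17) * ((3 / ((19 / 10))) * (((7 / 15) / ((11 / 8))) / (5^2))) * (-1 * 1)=-31360000 / 3553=-8826.34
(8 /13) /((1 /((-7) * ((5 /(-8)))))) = 35 /13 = 2.69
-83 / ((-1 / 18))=1494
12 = 12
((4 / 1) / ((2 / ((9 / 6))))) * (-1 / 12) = -0.25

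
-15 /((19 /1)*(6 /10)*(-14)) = 25 /266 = 0.09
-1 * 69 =-69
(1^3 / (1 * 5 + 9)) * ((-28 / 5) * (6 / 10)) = -6 / 25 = -0.24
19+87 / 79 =20.10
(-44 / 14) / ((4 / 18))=-99 / 7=-14.14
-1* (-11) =11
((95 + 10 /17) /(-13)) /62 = -125 /1054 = -0.12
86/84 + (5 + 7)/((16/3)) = 275/84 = 3.27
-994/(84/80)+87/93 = -87953/93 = -945.73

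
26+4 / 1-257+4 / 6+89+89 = -145 / 3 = -48.33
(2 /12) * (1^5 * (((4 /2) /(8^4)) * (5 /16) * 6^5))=405 /2048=0.20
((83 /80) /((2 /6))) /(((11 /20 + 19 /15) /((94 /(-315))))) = -3901 /7630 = -0.51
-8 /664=-1 /83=-0.01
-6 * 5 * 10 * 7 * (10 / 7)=-3000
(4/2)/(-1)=-2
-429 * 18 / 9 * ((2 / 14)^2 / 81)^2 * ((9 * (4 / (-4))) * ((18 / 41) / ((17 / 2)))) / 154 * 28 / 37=208 / 1671823503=0.00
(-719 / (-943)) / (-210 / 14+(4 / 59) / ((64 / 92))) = -169684 / 3316531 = -0.05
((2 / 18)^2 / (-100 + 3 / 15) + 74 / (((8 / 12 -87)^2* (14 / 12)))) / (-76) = -4301797 / 38984772204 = -0.00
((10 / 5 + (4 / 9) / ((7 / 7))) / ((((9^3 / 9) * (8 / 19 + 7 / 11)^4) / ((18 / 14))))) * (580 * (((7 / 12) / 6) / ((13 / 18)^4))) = 438236275506480 / 68130645548641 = 6.43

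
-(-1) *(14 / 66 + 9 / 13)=0.90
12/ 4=3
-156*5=-780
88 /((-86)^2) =22 /1849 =0.01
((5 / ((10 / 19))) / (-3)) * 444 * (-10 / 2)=7030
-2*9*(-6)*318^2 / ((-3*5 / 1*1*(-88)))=455058 / 55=8273.78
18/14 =9/7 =1.29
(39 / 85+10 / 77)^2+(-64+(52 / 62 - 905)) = -1285207417446 / 1327947775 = -967.81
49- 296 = -247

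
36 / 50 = 0.72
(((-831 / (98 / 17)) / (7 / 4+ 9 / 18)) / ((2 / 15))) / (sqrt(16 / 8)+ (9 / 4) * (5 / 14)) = 8476200 / 29729- 1506880 * sqrt(2) / 4247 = -216.66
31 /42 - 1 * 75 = -3119 /42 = -74.26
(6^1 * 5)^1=30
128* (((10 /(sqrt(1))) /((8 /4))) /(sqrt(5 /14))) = 128* sqrt(70) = 1070.92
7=7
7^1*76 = 532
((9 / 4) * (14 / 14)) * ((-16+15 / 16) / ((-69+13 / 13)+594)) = -2169 / 33664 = -0.06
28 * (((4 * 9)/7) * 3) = 432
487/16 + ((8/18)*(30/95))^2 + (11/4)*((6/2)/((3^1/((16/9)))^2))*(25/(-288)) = 381561941/12632112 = 30.21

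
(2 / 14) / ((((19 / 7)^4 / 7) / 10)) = 24010 / 130321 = 0.18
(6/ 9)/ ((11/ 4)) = 8/ 33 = 0.24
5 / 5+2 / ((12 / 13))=19 / 6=3.17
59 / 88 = 0.67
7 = 7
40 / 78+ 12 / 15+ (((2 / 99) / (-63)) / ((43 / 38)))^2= 6137720907152 / 4675216811265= 1.31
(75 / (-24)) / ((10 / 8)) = -5 / 2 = -2.50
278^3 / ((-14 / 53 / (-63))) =5124161052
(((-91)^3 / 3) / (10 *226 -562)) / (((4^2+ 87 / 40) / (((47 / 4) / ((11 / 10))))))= -1770891850 / 20368359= -86.94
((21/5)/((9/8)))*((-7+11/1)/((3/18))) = 448/5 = 89.60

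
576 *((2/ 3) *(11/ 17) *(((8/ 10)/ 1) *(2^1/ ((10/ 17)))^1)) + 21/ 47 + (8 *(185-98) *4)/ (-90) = 2274871/ 3525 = 645.35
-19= -19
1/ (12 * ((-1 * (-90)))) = 1/ 1080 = 0.00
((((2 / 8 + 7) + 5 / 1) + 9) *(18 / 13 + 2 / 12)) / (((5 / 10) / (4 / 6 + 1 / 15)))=22627 / 468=48.35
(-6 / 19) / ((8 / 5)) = -15 / 76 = -0.20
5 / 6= 0.83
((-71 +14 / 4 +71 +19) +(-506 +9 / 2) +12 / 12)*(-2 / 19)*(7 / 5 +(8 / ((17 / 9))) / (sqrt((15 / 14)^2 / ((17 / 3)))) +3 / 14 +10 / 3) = 496642 / 1995 +107072*sqrt(51) / 1615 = 722.41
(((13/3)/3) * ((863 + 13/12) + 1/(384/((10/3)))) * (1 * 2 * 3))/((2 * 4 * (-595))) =-6470321/4112640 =-1.57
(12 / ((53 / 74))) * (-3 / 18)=-148 / 53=-2.79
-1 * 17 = -17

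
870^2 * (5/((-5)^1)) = -756900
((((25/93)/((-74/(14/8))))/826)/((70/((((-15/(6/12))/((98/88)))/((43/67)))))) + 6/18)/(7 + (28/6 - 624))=-3992491583/7334105497796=-0.00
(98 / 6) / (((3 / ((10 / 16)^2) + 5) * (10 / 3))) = 245 / 634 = 0.39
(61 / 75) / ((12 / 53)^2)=171349 / 10800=15.87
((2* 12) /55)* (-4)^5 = -24576 /55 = -446.84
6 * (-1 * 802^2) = -3859224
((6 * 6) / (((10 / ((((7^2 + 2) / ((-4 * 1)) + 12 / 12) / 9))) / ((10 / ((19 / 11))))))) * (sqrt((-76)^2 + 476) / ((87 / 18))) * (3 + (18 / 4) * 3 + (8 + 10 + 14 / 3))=-242990 * sqrt(1563) / 551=-17434.77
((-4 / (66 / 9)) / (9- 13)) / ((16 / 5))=15 / 352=0.04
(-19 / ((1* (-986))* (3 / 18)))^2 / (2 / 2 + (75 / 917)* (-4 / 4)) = 2979333 / 204647258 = 0.01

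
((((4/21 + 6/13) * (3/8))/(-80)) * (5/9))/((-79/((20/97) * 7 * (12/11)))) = 445/13149708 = 0.00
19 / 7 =2.71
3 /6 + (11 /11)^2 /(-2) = 0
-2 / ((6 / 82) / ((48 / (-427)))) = 1312 / 427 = 3.07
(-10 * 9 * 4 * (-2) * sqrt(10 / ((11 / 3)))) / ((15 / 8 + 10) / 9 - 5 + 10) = 10368 * sqrt(330) / 1001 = 188.16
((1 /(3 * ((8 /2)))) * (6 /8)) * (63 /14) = 9 /32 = 0.28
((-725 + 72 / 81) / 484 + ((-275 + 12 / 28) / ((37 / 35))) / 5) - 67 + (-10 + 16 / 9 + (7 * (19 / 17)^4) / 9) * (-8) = -866541313037 / 13461246612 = -64.37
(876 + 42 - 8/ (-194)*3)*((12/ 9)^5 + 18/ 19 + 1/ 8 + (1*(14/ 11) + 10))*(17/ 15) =17230.40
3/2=1.50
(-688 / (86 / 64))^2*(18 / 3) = 1572864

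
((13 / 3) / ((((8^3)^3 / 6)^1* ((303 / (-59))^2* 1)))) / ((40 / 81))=407277 / 27383100866560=0.00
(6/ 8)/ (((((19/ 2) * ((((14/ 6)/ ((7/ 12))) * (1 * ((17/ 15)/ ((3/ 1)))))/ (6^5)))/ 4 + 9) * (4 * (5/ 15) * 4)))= 0.02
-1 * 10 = -10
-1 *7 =-7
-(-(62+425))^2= -237169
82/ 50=41/ 25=1.64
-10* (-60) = 600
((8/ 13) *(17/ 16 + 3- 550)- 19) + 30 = -8449/ 26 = -324.96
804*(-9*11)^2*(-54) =-425520216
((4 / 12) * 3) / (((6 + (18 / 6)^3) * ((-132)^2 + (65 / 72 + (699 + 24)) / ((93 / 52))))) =558 / 328298839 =0.00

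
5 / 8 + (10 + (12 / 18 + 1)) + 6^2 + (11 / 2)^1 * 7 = 2083 / 24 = 86.79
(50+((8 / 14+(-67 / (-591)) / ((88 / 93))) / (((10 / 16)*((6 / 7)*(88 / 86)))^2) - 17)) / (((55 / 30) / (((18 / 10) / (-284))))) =-49982380407 / 409567334000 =-0.12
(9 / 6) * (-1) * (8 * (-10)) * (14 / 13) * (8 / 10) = 1344 / 13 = 103.38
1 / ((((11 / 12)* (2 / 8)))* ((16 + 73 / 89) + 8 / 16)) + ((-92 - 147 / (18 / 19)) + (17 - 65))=-60008659 / 203478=-294.91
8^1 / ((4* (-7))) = -2 / 7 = -0.29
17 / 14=1.21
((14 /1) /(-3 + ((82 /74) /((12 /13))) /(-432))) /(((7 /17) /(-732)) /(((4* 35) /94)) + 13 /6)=-334160225280 /155262456361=-2.15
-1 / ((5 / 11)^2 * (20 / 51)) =-12.34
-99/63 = -11/7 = -1.57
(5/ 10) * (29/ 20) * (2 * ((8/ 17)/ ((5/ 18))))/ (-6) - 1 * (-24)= 10026/ 425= 23.59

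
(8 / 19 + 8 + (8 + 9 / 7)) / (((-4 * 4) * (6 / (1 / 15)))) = -157 / 12768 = -0.01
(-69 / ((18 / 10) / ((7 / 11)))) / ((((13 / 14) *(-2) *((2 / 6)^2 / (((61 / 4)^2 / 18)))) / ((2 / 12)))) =20967835 / 82368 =254.56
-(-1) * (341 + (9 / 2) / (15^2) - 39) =15101 / 50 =302.02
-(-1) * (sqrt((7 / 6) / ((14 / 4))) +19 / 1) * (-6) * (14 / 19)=-84 - 28 * sqrt(3) / 19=-86.55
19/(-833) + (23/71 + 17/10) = 1183531/591430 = 2.00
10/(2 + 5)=10/7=1.43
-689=-689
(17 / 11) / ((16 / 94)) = 799 / 88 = 9.08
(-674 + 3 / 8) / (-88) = 5389 / 704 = 7.65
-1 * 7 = -7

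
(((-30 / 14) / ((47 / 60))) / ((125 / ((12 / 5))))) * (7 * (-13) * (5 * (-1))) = -5616 / 235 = -23.90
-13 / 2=-6.50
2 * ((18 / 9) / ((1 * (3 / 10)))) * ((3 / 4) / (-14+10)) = -2.50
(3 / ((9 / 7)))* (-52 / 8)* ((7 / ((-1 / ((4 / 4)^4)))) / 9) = 637 / 54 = 11.80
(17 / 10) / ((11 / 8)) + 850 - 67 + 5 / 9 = 784.79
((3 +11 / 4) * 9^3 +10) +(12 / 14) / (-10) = 4201.66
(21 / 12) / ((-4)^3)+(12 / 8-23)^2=118329 / 256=462.22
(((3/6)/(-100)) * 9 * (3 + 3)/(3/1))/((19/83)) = -747/1900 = -0.39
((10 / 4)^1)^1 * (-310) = -775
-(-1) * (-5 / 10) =-1 / 2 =-0.50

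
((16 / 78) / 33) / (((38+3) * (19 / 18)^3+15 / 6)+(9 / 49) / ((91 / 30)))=1778112 / 14525966191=0.00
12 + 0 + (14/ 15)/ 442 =39787/ 3315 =12.00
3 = 3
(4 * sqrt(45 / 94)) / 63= 2 * sqrt(470) / 987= 0.04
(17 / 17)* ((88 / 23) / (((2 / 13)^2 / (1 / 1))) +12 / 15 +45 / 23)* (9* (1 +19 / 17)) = 6125868 / 1955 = 3133.44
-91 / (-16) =91 / 16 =5.69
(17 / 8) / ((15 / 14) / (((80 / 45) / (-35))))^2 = 2176 / 455625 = 0.00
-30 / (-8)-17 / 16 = 43 / 16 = 2.69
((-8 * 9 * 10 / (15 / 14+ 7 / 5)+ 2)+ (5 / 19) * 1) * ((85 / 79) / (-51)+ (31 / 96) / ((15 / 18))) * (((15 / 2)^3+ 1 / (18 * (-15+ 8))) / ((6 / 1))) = -1403461992222007 / 188460276480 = -7446.99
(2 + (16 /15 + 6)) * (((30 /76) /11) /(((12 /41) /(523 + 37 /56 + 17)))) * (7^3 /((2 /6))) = 1034050381 /1672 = 618451.18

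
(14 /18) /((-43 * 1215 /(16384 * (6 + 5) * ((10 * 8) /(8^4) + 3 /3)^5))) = -42642678771 /14428405760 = -2.96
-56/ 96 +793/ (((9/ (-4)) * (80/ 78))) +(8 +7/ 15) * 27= -6937/ 60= -115.62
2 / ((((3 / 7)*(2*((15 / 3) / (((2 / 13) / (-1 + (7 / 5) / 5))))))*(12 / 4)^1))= -35 / 1053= -0.03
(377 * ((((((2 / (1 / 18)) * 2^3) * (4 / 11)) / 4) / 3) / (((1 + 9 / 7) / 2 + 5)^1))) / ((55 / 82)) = 20774208 / 26015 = 798.55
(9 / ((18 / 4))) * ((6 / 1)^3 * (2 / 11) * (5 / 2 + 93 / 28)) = 35208 / 77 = 457.25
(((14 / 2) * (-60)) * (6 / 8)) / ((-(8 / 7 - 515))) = -735 / 1199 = -0.61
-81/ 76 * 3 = -243/ 76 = -3.20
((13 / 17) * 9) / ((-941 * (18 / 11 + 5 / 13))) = -16731 / 4623133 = -0.00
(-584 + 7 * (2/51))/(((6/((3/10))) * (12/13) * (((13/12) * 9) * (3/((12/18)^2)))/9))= -5954/1377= -4.32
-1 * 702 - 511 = -1213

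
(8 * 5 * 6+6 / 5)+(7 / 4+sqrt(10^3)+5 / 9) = 10 * sqrt(10)+43831 / 180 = 275.13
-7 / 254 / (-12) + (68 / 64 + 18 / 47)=414805 / 286512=1.45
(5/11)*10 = 50/11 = 4.55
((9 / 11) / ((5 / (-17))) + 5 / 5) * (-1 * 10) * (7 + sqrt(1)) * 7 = 10976 / 11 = 997.82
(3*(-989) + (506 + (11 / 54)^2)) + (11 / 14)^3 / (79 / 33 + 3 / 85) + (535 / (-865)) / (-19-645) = -481622588777487469 / 195721240676976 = -2460.76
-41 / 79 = -0.52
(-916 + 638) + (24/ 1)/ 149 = -41398/ 149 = -277.84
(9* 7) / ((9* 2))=7 / 2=3.50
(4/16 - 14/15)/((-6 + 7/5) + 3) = 41/96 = 0.43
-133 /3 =-44.33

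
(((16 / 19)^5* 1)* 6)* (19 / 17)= 6291456 / 2215457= 2.84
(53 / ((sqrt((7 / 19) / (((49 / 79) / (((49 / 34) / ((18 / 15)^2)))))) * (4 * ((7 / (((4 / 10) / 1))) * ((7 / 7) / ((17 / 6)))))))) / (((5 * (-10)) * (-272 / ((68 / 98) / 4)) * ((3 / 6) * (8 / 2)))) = 901 * sqrt(357238) / 30348640000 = 0.00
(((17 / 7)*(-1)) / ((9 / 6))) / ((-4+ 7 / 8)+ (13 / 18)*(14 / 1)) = -816 / 3521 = -0.23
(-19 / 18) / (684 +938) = -19 / 29196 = -0.00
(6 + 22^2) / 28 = 35 / 2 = 17.50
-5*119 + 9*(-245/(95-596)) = -98630/167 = -590.60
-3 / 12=-1 / 4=-0.25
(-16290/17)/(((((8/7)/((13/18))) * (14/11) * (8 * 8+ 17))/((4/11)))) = -11765/5508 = -2.14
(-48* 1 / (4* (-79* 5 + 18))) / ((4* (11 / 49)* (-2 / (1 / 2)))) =-147 / 16588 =-0.01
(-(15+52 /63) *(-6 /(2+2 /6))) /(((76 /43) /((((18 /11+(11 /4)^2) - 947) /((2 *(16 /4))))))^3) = -1060507903719862913 /89321897984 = -11872876.95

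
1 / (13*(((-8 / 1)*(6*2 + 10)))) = -1 / 2288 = -0.00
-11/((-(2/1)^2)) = 2.75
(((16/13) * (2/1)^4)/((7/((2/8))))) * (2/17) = 128/1547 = 0.08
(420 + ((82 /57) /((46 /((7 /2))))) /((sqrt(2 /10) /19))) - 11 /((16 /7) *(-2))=287 *sqrt(5) /138 + 13517 /32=427.06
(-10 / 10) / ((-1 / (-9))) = -9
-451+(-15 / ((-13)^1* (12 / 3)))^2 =-1219279 / 2704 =-450.92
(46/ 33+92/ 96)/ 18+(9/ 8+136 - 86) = 9021/ 176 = 51.26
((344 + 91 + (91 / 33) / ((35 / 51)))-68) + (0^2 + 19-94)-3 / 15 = 3254 / 11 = 295.82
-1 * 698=-698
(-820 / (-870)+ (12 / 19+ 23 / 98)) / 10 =58603 / 323988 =0.18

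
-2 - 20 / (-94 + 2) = -41 / 23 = -1.78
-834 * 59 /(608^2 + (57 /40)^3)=-3149184000 /23658681193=-0.13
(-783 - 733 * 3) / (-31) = 2982 / 31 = 96.19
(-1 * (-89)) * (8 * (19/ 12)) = 3382/ 3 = 1127.33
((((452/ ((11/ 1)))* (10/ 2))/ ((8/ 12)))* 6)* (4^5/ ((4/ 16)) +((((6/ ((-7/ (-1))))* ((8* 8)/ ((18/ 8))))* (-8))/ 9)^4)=647945234284625920/ 1559543139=415471183.89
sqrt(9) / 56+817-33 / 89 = 816.68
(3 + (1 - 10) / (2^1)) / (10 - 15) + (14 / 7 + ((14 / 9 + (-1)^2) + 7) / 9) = 2723 / 810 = 3.36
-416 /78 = -16 /3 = -5.33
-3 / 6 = -0.50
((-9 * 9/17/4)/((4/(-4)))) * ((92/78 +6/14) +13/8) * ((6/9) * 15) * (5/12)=1588725/99008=16.05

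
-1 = -1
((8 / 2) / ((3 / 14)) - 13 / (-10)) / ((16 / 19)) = 11381 / 480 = 23.71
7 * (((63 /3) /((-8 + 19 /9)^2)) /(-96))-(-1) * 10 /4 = 220751 /89888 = 2.46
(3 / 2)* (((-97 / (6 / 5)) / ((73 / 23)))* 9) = -100395 / 292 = -343.82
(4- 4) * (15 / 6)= 0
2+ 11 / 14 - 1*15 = -171 / 14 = -12.21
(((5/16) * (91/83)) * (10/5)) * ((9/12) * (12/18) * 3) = 1365/1328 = 1.03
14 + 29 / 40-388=-14931 / 40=-373.28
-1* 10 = -10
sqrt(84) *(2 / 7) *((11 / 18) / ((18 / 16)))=176 *sqrt(21) / 567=1.42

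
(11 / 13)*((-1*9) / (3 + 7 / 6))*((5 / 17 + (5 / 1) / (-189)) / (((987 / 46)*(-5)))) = 174064 / 38172225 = 0.00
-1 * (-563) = 563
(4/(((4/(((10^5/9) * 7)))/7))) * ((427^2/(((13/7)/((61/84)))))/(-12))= -3406133631250/1053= -3234694806.51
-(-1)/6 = 1/6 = 0.17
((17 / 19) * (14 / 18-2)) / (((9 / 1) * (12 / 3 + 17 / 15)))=-0.02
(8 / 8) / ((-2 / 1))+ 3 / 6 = 0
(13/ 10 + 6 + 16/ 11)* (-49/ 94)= -4.56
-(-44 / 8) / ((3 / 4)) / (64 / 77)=847 / 96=8.82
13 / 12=1.08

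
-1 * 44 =-44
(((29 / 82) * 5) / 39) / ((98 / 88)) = 0.04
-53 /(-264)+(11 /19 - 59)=-292033 /5016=-58.22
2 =2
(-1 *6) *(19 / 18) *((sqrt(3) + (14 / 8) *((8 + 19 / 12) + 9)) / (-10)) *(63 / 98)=57 *sqrt(3) / 140 + 4237 / 320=13.95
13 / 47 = 0.28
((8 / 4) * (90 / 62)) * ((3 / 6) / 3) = 15 / 31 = 0.48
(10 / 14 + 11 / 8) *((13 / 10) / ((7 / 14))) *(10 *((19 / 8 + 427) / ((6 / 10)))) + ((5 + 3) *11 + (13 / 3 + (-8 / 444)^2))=107542711757 / 2759904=38966.11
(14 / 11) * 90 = 1260 / 11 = 114.55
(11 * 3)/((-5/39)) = -1287/5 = -257.40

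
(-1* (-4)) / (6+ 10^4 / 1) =2 / 5003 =0.00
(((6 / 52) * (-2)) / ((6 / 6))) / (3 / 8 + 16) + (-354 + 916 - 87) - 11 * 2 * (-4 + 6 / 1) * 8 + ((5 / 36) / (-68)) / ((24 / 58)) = 6152409385 / 50027328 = 122.98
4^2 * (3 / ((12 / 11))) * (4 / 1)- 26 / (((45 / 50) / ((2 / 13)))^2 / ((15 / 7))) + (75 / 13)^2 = 6632741 / 31941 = 207.66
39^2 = 1521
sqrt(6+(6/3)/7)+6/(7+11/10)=20/27+2 * sqrt(77)/7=3.25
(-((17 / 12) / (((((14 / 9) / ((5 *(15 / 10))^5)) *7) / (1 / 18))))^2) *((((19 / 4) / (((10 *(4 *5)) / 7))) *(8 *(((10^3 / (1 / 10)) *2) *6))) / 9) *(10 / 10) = -2931840087890625 / 5619712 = -521706466.08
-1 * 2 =-2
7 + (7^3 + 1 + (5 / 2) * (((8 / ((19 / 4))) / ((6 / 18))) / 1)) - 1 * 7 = 6776 / 19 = 356.63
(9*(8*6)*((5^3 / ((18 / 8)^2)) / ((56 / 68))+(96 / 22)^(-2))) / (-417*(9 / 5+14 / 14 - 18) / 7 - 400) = 21798115 / 849216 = 25.67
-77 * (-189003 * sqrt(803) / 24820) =14553231 * sqrt(803) / 24820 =16615.58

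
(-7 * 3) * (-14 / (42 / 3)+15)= -294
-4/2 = -2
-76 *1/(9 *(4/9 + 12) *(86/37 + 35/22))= -7733/44618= -0.17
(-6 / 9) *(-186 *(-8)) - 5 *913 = -5557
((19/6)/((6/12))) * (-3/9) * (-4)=76/9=8.44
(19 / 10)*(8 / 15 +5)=10.51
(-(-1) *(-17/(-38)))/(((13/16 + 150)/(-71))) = -9656/45847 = -0.21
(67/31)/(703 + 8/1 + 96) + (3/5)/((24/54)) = 676799/500340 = 1.35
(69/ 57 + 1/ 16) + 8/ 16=539/ 304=1.77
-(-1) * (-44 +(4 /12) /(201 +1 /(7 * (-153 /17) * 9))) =-5014315 /113966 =-44.00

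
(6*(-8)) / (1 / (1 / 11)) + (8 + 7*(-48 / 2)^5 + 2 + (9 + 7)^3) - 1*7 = -613077007 / 11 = -55734273.36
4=4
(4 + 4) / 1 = 8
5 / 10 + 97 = 97.50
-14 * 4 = -56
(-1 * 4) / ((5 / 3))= -12 / 5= -2.40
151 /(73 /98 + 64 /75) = 1109850 /11747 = 94.48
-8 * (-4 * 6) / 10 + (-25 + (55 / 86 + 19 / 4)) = -353 / 860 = -0.41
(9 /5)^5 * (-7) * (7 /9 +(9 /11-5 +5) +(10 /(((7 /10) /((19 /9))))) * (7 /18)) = -60582816 /34375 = -1762.41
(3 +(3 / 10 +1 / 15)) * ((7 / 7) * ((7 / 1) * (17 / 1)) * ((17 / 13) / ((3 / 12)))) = 408646 / 195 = 2095.62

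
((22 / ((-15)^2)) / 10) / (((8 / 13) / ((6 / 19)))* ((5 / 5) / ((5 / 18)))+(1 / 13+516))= 13 / 695475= 0.00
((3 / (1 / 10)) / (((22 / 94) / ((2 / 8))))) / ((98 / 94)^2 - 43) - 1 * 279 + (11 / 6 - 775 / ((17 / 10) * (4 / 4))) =-733.81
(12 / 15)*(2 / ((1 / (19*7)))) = 1064 / 5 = 212.80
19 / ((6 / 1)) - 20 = -101 / 6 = -16.83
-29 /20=-1.45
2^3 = 8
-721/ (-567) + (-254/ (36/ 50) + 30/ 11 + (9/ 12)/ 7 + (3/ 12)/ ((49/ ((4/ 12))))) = -15222586/ 43659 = -348.67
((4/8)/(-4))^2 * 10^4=625/4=156.25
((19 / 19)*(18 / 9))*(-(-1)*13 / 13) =2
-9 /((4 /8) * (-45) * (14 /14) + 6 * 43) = -6 /157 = -0.04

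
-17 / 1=-17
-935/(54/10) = -4675/27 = -173.15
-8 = -8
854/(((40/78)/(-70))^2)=31823883/2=15911941.50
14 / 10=7 / 5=1.40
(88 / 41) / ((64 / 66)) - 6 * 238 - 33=-239241 / 164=-1458.79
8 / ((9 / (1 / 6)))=4 / 27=0.15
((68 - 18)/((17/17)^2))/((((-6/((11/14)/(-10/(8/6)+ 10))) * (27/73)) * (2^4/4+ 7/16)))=-64240/40257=-1.60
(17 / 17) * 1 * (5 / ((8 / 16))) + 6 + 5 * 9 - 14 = 47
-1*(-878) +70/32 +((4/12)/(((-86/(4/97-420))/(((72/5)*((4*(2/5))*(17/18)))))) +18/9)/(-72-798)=1916305149889/2177262000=880.14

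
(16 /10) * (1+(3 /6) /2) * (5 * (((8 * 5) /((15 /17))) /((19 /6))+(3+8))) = 4810 /19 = 253.16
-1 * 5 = -5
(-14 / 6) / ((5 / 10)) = -14 / 3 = -4.67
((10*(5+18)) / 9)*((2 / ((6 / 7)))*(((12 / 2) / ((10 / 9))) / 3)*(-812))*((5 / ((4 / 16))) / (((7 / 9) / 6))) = -13446720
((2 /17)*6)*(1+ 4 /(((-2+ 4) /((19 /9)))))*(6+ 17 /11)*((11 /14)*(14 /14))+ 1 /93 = 241981 /11067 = 21.87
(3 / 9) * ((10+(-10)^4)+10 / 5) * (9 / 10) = 15018 / 5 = 3003.60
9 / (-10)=-9 / 10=-0.90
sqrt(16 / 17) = 4*sqrt(17) / 17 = 0.97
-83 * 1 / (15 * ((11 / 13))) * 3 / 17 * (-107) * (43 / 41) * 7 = 34751353 / 38335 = 906.52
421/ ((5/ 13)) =5473/ 5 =1094.60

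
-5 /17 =-0.29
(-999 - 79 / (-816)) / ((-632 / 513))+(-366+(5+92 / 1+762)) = 224131627 / 171904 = 1303.82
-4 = -4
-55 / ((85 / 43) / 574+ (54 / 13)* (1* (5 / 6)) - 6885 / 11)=38824786 / 439386533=0.09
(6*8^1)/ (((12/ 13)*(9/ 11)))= 572/ 9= 63.56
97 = 97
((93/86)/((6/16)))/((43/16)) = 1984/1849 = 1.07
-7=-7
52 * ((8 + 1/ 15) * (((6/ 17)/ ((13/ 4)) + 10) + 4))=1509112/ 255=5918.09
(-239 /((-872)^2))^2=57121 /578183827456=0.00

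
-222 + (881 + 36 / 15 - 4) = 657.40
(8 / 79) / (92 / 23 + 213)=0.00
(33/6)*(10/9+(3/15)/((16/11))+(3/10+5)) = 10373/288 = 36.02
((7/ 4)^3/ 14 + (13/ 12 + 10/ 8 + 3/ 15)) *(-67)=-375133/ 1920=-195.38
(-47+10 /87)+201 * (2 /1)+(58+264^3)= 1600813669 /87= 18400157.11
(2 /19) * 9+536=10202 /19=536.95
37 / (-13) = -37 / 13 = -2.85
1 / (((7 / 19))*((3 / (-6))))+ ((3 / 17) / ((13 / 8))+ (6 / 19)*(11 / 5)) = -679748 / 146965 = -4.63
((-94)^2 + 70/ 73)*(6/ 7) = 3870588/ 511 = 7574.54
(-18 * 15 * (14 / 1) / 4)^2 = 893025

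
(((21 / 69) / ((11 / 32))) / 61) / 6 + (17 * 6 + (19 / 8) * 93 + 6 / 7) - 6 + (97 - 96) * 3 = 831582611 / 2592744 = 320.73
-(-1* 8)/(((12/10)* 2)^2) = 25/18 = 1.39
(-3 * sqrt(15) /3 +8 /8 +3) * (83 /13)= 332 /13 - 83 * sqrt(15) /13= 0.81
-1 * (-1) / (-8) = -1 / 8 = -0.12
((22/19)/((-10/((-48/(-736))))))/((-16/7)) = 231/69920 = 0.00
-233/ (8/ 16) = -466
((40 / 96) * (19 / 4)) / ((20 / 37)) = 703 / 192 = 3.66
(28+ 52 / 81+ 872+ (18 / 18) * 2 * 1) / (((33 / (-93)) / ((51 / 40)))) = -19265539 / 5940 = -3243.36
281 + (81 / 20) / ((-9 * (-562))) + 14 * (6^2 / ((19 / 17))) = 156314851 / 213560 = 731.95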